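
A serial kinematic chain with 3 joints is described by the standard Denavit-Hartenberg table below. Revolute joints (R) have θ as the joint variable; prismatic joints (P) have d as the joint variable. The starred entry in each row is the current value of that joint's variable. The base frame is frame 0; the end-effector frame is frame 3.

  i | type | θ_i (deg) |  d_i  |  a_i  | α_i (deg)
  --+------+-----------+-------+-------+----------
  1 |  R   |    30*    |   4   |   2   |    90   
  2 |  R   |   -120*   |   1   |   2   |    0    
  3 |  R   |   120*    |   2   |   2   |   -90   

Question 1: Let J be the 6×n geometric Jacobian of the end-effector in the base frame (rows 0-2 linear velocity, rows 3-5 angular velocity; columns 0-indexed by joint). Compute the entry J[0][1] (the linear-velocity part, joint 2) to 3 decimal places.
axis z_1 = (0.5000,-0.8660,0.0000); lever o_n−o_1 = (2.3660,-2.0981,-1.7321)
cross product → J_v[:, 1] = (1.5000,0.8660,1.0000)
J_ω[:, 1] = z_1
entry J[0][1] = 1.5000

1.500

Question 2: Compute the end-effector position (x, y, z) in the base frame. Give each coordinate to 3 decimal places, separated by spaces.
4.098 -1.098 2.268

after link 1: o_1 = (1.7321, 1.0000, 4.0000)
after link 2: o_2 = (1.3660, -0.3660, 2.2679)
after link 3: o_3 = (4.0981, -1.0981, 2.2679)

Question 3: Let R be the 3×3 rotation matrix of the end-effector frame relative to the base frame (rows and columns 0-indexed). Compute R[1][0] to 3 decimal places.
0.500

End-effector x-axis (col 0 of R) = (0.8660,0.5000,0.0000)
R[1][0] = 0.5000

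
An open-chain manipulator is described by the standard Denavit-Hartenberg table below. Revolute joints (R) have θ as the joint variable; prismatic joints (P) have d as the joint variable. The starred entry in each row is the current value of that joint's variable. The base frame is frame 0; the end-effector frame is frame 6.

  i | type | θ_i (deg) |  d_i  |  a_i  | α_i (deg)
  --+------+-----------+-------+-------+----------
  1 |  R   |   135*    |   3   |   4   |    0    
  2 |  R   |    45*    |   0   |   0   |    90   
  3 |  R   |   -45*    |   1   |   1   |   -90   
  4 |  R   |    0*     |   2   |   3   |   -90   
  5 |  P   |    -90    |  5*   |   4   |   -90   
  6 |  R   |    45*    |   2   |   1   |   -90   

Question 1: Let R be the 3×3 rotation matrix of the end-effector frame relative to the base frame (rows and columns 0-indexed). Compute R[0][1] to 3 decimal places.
0.707

End-effector y-axis (col 1 of R) = (0.7071,-0.0000,0.7071)
R[0][1] = 0.7071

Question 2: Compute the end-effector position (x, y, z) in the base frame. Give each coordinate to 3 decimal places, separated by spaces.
after link 1: o_1 = (-2.8284, 2.8284, 3.0000)
after link 2: o_2 = (-2.8284, 2.8284, 3.0000)
after link 3: o_3 = (-3.5355, 3.8284, 2.2929)
after link 4: o_4 = (-7.0711, 3.8284, 1.5858)
after link 5: o_5 = (-9.8995, -1.1716, 4.4142)
after link 6: o_6 = (-11.8137, -0.4645, 3.5000)

-11.814 -0.464 3.500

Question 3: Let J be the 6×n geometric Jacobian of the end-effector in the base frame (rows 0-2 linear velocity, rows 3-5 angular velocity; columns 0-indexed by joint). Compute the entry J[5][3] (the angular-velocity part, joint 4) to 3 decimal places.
0.707

axis z_3 = (-0.7071,0.0000,0.7071); lever o_n−o_3 = (-8.2782,-4.2929,1.2071)
cross product → J_v[:, 3] = (3.0355,-5.0000,3.0355)
J_ω[:, 3] = z_3
entry J[5][3] = 0.7071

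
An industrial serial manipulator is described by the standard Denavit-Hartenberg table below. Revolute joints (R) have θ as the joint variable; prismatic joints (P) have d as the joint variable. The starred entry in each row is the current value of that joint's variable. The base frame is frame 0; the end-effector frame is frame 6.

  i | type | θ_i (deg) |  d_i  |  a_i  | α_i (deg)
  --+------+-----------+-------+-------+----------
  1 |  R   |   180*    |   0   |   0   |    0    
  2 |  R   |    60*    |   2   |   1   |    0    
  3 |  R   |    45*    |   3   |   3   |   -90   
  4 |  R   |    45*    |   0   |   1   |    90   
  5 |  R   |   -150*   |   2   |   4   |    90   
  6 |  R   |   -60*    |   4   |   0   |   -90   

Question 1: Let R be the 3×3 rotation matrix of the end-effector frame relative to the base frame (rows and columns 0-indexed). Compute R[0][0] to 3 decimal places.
-0.479

End-effector x-axis (col 0 of R) = (-0.4792,0.8226,-0.3062)
R[0][0] = -0.4792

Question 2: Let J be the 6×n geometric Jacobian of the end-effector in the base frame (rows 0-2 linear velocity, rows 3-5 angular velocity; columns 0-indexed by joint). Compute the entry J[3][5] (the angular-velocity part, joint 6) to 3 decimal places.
axis z_5 = (0.7450,0.5657,0.3536); lever o_n−o_5 = (2.9800,2.2626,1.4142)
cross product → J_v[:, 5] = (0.0000,-0.0000,0.0000)
J_ω[:, 5] = z_5
entry J[3][5] = 0.7450

0.745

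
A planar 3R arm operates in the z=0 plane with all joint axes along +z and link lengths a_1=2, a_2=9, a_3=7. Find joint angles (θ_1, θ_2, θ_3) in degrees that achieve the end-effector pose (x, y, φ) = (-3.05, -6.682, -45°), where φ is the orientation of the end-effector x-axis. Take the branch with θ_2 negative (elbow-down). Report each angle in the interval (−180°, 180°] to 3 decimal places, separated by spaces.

-59.992 -120.006 134.998

wrist centre = target − a_3·(cos φ, sin φ) = (-7.9997, -1.7323)
cos θ_2 = (66.9967−2²−9²)/(2·2·9) = -0.5001; θ_2 = -120.0061° (elbow-down)
β = atan2(-1.7323,-7.9997) = -167.7819°; ψ = atan2(-7.7937,-2.5008) = -107.7903°
θ_1 = β − ψ = -59.9916°
θ_3 = φ − θ_1 − θ_2 = 134.9978° (wrapped to (-180°,180°])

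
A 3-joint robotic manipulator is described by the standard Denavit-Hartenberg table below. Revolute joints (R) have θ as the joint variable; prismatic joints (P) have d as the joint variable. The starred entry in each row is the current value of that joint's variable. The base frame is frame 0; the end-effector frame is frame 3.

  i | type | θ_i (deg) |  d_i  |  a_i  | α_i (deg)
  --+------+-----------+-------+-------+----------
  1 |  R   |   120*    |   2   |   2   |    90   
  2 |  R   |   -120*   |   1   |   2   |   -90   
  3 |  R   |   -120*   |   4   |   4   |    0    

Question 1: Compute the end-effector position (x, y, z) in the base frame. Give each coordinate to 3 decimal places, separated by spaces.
1.134 6.964 0.000

after link 1: o_1 = (-1.0000, 1.7321, 2.0000)
after link 2: o_2 = (0.3660, 1.3660, 0.2679)
after link 3: o_3 = (1.1340, 6.9641, 0.0000)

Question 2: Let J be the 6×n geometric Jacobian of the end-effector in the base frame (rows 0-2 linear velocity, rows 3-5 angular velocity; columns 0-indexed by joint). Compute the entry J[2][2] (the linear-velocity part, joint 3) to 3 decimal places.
-3.000

axis z_2 = (-0.4330,0.7500,-0.5000); lever o_n−o_2 = (0.7679,5.5981,-0.2679)
cross product → J_v[:, 2] = (2.5981,-0.5000,-3.0000)
J_ω[:, 2] = z_2
entry J[2][2] = -3.0000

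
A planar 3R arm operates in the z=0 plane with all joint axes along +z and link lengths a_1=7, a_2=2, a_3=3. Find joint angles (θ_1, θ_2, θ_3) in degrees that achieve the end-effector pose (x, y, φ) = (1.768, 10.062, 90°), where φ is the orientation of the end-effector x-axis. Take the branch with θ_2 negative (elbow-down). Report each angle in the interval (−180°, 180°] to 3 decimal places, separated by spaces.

wrist centre = target − a_3·(cos φ, sin φ) = (1.7680, 7.0620)
cos θ_2 = (52.9977−7²−2²)/(2·7·2) = -0.0001; θ_2 = -90.0048° (elbow-down)
β = atan2(7.0620,1.7680) = 75.9447°; ψ = atan2(-2.0000,6.9998) = -15.9458°
θ_1 = β − ψ = 91.8904°
θ_3 = φ − θ_1 − θ_2 = 88.1143° (wrapped to (-180°,180°])

91.890 -90.005 88.114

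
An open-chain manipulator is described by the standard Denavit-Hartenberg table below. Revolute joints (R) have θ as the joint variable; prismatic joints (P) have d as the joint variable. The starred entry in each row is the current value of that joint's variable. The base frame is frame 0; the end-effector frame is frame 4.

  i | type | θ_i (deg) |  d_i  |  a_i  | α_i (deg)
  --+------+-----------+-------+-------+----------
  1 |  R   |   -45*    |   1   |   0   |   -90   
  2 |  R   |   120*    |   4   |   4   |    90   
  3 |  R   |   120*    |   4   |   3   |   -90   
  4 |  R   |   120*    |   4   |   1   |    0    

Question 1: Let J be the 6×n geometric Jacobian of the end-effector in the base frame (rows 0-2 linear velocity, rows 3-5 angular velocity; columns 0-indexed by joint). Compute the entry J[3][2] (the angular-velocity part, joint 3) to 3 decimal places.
axis z_2 = (0.6124,-0.6124,-0.5000); lever o_n−o_2 = (3.7026,-3.4691,2.5155)
cross product → J_v[:, 2] = (-3.2750,-3.3917,0.1429)
J_ω[:, 2] = z_2
entry J[3][2] = 0.6124

0.612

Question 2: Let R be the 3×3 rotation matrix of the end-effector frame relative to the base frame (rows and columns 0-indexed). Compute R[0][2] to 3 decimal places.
End-effector z-axis (col 2 of R) = (-0.0474,-0.6597,0.7500)
R[0][2] = -0.0474

-0.047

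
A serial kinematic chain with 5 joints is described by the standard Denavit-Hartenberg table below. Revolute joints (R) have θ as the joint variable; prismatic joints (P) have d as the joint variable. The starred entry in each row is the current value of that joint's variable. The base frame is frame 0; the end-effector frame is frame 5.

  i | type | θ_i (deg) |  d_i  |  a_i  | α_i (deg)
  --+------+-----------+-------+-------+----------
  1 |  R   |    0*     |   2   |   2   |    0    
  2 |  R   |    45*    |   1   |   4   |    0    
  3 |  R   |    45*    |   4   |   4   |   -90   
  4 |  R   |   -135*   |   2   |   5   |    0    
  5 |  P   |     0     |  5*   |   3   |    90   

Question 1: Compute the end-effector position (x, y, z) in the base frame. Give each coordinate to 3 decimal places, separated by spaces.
-2.172 1.172 12.657

after link 1: o_1 = (2.0000, 0.0000, 2.0000)
after link 2: o_2 = (4.8284, 2.8284, 3.0000)
after link 3: o_3 = (4.8284, 6.8284, 7.0000)
after link 4: o_4 = (2.8284, 3.2929, 10.5355)
after link 5: o_5 = (-2.1716, 1.1716, 12.6569)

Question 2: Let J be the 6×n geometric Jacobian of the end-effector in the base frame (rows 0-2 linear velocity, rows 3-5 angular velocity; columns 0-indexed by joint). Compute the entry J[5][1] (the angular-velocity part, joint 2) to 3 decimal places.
axis z_1 = (0.0000,0.0000,1.0000); lever o_n−o_1 = (-4.1716,1.1716,10.6569)
cross product → J_v[:, 1] = (-1.1716,-4.1716,0.0000)
J_ω[:, 1] = z_1
entry J[5][1] = 1.0000

1.000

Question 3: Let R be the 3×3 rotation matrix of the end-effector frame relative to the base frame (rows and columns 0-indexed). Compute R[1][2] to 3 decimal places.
End-effector z-axis (col 2 of R) = (-0.0000,-0.7071,-0.7071)
R[1][2] = -0.7071

-0.707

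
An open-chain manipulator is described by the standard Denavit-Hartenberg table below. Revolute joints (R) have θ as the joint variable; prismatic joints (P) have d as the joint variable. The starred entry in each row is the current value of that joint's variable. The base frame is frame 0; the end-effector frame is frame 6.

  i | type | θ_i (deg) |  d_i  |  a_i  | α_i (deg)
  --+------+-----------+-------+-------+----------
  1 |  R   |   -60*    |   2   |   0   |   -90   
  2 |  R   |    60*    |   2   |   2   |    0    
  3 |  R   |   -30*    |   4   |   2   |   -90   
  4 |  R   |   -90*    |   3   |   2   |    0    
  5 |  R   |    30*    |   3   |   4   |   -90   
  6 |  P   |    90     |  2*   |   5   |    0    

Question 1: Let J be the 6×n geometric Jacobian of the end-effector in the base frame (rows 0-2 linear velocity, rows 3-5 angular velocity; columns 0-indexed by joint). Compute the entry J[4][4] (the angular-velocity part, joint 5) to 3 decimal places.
0.433

axis z_4 = (-0.2500,0.4330,-0.8660); lever o_n−o_4 = (4.2500,-2.4330,-0.1340)
cross product → J_v[:, 4] = (-2.1651,-3.7141,-1.2321)
J_ω[:, 4] = z_4
entry J[4][4] = 0.4330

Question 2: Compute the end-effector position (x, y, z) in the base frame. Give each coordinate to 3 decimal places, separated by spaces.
11.794 0.500 -3.464

after link 1: o_1 = (0.0000, 0.0000, 2.0000)
after link 2: o_2 = (2.2321, 0.1340, 0.2679)
after link 3: o_3 = (6.5622, 0.6340, -0.7321)
after link 4: o_4 = (7.5442, 2.9330, -3.3301)
after link 5: o_5 = (10.6603, 4.4641, -6.9282)
after link 6: o_6 = (11.7942, 0.5000, -3.4641)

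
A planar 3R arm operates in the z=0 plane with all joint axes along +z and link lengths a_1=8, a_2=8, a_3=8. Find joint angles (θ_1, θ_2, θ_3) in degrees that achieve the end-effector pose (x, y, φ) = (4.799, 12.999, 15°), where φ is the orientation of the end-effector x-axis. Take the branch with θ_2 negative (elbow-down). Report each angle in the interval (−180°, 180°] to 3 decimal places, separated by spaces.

wrist centre = target − a_3·(cos φ, sin φ) = (-2.9284, 10.9284)
cos θ_2 = (128.0065−8²−8²)/(2·8·8) = 0.0001; θ_2 = -89.9971° (elbow-down)
β = atan2(10.9284,-2.9284) = 105.0007°; ψ = atan2(-8.0000,8.0004) = -44.9985°
θ_1 = β − ψ = 149.9992°
θ_3 = φ − θ_1 − θ_2 = -45.0021° (wrapped to (-180°,180°])

149.999 -89.997 -45.002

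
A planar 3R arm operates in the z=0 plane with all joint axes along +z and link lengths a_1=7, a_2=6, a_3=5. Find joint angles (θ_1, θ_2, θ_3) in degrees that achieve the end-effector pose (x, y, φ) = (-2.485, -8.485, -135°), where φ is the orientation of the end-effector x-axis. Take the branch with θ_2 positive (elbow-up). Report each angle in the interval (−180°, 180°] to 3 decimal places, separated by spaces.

wrist centre = target − a_3·(cos φ, sin φ) = (1.0505, -4.9495)
cos θ_2 = (25.6008−7²−6²)/(2·7·6) = -0.7071; θ_2 = 135.0021° (elbow-up)
β = atan2(-4.9495,1.0505) = -78.0167°; ψ = atan2(4.2425,2.7572) = 56.9800°
θ_1 = β − ψ = -134.9967°
θ_3 = φ − θ_1 − θ_2 = -135.0054° (wrapped to (-180°,180°])

-134.997 135.002 -135.005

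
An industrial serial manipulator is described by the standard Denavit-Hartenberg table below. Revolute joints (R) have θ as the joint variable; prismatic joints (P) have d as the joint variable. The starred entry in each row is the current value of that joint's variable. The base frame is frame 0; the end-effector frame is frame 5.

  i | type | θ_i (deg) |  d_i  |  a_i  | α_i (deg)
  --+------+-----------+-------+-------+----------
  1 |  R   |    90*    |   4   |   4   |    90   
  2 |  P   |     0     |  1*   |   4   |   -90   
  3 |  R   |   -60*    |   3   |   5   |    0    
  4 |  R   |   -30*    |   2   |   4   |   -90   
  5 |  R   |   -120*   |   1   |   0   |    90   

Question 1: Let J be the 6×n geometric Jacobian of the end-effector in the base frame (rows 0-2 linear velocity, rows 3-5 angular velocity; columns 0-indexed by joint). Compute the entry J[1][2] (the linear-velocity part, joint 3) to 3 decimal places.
axis z_2 = (0.0000,0.0000,1.0000); lever o_n−o_2 = (8.3301,3.5000,5.0000)
cross product → J_v[:, 2] = (-3.5000,8.3301,0.0000)
J_ω[:, 2] = z_2
entry J[1][2] = 8.3301

8.330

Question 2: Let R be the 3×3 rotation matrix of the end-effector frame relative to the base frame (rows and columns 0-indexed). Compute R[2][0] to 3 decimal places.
End-effector x-axis (col 0 of R) = (-0.5000,-0.0000,0.8660)
R[2][0] = 0.8660

0.866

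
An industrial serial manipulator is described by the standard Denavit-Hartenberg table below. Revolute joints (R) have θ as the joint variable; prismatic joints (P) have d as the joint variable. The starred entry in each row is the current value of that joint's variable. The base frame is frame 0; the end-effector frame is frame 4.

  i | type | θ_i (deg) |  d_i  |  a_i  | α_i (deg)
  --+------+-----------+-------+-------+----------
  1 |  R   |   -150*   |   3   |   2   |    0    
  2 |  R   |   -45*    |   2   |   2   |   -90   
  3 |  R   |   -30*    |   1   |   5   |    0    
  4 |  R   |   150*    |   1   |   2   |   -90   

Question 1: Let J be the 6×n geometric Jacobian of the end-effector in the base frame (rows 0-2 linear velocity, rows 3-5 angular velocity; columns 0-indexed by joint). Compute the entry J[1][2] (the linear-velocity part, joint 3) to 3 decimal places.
0.199

axis z_2 = (-0.2588,-0.9659,0.0000); lever o_n−o_2 = (-3.7343,-1.0700,0.7679)
cross product → J_v[:, 2] = (-0.7418,0.1988,-3.3301)
J_ω[:, 2] = z_2
entry J[1][2] = 0.1988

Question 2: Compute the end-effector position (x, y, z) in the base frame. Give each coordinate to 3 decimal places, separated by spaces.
-7.398 -1.552 5.768

after link 1: o_1 = (-1.7321, -1.0000, 3.0000)
after link 2: o_2 = (-3.6639, -0.4824, 5.0000)
after link 3: o_3 = (-8.1053, -0.3276, 7.5000)
after link 4: o_4 = (-7.3982, -1.5523, 5.7679)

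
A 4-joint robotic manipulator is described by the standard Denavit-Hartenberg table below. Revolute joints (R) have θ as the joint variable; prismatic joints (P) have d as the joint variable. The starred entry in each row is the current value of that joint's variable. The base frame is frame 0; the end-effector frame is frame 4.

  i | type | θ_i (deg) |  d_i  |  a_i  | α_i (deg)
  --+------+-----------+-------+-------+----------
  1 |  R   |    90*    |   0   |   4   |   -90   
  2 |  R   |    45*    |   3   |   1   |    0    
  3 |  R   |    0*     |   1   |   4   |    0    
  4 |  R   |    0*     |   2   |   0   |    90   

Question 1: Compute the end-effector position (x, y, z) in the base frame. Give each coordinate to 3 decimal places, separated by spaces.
-6.000 7.536 -3.536

after link 1: o_1 = (0.0000, 4.0000, 0.0000)
after link 2: o_2 = (-3.0000, 4.7071, -0.7071)
after link 3: o_3 = (-4.0000, 7.5355, -3.5355)
after link 4: o_4 = (-6.0000, 7.5355, -3.5355)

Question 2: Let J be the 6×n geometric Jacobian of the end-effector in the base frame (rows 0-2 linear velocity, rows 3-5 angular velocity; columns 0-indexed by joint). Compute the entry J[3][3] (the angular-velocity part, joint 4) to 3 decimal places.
-1.000

axis z_3 = (-1.0000,0.0000,0.0000); lever o_n−o_3 = (-2.0000,0.0000,0.0000)
cross product → J_v[:, 3] = (0.0000,-0.0000,0.0000)
J_ω[:, 3] = z_3
entry J[3][3] = -1.0000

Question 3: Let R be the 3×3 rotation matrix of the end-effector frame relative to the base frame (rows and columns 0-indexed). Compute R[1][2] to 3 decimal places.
End-effector z-axis (col 2 of R) = (0.0000,0.7071,0.7071)
R[1][2] = 0.7071

0.707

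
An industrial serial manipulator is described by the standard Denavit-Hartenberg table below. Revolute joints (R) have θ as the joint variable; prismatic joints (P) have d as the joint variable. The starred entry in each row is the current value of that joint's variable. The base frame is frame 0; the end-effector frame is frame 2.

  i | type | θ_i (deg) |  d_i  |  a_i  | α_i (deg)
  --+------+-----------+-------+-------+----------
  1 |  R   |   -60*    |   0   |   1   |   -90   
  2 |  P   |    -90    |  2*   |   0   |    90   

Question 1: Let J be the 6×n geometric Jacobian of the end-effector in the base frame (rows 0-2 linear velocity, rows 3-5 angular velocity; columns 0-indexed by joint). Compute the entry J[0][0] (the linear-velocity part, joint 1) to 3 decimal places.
axis z_0 = ẑ; lever o_n−o_0 = (2.2321,0.1340,0.0000)
cross product → J_v[:, 0] = (-0.1340,2.2321,0.0000)
J_ω[:, 0] = z_0
entry J[0][0] = -0.1340

-0.134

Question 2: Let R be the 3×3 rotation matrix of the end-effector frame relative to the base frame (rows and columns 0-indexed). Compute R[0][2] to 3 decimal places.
End-effector z-axis (col 2 of R) = (-0.5000,0.8660,0.0000)
R[0][2] = -0.5000

-0.500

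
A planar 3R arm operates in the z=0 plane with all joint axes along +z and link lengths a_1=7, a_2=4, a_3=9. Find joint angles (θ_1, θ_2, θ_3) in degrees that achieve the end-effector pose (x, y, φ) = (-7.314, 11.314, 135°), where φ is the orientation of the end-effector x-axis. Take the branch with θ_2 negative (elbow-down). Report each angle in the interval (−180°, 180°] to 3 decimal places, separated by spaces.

wrist centre = target − a_3·(cos φ, sin φ) = (-0.9500, 4.9500)
cos θ_2 = (25.4055−7²−4²)/(2·7·4) = -0.7070; θ_2 = -134.9950° (elbow-down)
β = atan2(4.9500,-0.9500) = 100.8644°; ψ = atan2(-2.8287,4.1718) = -34.1390°
θ_1 = β − ψ = 135.0034°
θ_3 = φ − θ_1 − θ_2 = 134.9916° (wrapped to (-180°,180°])

135.003 -134.995 134.992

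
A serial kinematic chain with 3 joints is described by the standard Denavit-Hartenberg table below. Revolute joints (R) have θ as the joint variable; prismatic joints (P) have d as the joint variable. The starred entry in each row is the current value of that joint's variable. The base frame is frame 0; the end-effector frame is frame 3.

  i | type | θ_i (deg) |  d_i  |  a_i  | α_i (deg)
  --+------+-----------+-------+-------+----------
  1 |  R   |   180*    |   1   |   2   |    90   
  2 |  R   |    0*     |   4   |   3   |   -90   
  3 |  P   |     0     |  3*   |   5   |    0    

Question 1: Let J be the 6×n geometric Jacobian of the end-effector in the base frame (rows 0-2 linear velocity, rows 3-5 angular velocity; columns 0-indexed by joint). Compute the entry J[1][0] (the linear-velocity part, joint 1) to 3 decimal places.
axis z_0 = ẑ; lever o_n−o_0 = (-10.0000,4.0000,4.0000)
cross product → J_v[:, 0] = (-4.0000,-10.0000,0.0000)
J_ω[:, 0] = z_0
entry J[1][0] = -10.0000

-10.000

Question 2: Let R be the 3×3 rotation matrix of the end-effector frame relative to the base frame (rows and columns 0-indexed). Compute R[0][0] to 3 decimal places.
-1.000

End-effector x-axis (col 0 of R) = (-1.0000,0.0000,0.0000)
R[0][0] = -1.0000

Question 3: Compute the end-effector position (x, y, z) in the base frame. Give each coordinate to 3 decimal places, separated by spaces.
-10.000 4.000 4.000

after link 1: o_1 = (-2.0000, 0.0000, 1.0000)
after link 2: o_2 = (-5.0000, 4.0000, 1.0000)
after link 3: o_3 = (-10.0000, 4.0000, 4.0000)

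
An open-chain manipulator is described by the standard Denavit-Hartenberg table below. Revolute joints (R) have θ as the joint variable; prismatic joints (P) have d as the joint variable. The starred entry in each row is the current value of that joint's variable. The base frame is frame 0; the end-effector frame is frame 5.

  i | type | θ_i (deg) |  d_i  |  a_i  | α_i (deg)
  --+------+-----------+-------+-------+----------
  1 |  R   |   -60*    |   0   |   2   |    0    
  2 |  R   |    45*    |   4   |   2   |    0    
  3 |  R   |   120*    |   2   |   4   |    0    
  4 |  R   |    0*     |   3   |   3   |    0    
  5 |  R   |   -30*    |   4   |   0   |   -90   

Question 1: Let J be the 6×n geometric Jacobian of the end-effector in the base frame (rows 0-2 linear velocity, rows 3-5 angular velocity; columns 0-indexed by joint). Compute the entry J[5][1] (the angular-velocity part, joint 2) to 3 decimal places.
1.000

axis z_1 = (0.0000,0.0000,1.0000); lever o_n−o_1 = (0.1201,6.2438,13.0000)
cross product → J_v[:, 1] = (-6.2438,0.1201,0.0000)
J_ω[:, 1] = z_1
entry J[5][1] = 1.0000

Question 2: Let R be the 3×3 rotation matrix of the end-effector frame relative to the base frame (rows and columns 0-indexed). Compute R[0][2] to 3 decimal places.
-0.966

End-effector z-axis (col 2 of R) = (-0.9659,0.2588,0.0000)
R[0][2] = -0.9659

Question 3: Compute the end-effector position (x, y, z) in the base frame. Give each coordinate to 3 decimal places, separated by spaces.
1.120 4.512 13.000

after link 1: o_1 = (1.0000, -1.7321, 0.0000)
after link 2: o_2 = (2.9319, -2.2497, 4.0000)
after link 3: o_3 = (1.8966, 1.6140, 6.0000)
after link 4: o_4 = (1.1201, 4.5118, 9.0000)
after link 5: o_5 = (1.1201, 4.5118, 13.0000)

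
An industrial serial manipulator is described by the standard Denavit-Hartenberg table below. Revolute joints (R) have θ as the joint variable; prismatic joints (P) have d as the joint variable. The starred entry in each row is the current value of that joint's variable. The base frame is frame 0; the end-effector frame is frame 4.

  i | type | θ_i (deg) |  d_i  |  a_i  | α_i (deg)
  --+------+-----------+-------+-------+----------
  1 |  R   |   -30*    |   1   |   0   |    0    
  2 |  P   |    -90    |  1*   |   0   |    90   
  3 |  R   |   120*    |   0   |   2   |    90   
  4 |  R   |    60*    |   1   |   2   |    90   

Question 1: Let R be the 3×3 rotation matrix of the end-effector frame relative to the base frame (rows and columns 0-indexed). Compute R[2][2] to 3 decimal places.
End-effector z-axis (col 2 of R) = (0.6495,0.1250,0.7500)
R[2][2] = 0.7500

0.750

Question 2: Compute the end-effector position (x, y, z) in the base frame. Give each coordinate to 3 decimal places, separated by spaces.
after link 1: o_1 = (0.0000, 0.0000, 1.0000)
after link 2: o_2 = (0.0000, 0.0000, 2.0000)
after link 3: o_3 = (0.5000, 0.8660, 3.7321)
after link 4: o_4 = (-1.1830, 1.4151, 5.0981)

-1.183 1.415 5.098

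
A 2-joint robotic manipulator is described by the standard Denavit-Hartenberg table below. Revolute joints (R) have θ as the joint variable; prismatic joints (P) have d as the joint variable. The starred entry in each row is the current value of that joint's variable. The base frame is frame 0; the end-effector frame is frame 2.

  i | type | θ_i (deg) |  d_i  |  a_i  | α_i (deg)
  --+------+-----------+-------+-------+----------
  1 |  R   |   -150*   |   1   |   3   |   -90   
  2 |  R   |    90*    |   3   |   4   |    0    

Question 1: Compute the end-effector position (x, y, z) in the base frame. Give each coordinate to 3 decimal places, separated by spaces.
-1.098 -4.098 -3.000

after link 1: o_1 = (-2.5981, -1.5000, 1.0000)
after link 2: o_2 = (-1.0981, -4.0981, -3.0000)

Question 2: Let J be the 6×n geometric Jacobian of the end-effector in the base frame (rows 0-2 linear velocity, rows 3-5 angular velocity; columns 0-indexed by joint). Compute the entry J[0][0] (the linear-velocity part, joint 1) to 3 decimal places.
4.098

axis z_0 = ẑ; lever o_n−o_0 = (-1.0981,-4.0981,-3.0000)
cross product → J_v[:, 0] = (4.0981,-1.0981,0.0000)
J_ω[:, 0] = z_0
entry J[0][0] = 4.0981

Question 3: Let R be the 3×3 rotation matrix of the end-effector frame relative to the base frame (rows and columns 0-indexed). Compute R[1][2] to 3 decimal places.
End-effector z-axis (col 2 of R) = (0.5000,-0.8660,0.0000)
R[1][2] = -0.8660

-0.866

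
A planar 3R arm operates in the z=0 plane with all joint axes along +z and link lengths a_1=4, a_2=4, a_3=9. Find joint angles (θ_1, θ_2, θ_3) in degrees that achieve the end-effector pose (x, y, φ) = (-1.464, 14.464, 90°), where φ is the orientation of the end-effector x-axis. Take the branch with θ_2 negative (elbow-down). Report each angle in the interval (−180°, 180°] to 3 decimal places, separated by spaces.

150.001 -90.003 30.002

wrist centre = target − a_3·(cos φ, sin φ) = (-1.4640, 5.4640)
cos θ_2 = (31.9986−4²−4²)/(2·4·4) = -0.0000; θ_2 = -90.0025° (elbow-down)
β = atan2(5.4640,-1.4640) = 104.9993°; ψ = atan2(-4.0000,3.9998) = -45.0013°
θ_1 = β − ψ = 150.0005°
θ_3 = φ − θ_1 − θ_2 = 30.0020° (wrapped to (-180°,180°])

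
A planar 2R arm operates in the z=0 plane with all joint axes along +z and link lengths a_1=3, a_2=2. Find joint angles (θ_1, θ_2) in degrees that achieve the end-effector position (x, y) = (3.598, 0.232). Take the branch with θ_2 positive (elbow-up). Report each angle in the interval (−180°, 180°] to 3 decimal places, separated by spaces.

cos θ_2 = (12.9994−3²−2²)/(2·3·2) = -0.0000; θ_2 = 90.0027° (elbow-up)
β = atan2(0.2320,3.5980) = 3.6893°; ψ = atan2(2.0000,2.9999) = 33.6909°
θ_1 = β − ψ = -30.0016°

-30.002 90.003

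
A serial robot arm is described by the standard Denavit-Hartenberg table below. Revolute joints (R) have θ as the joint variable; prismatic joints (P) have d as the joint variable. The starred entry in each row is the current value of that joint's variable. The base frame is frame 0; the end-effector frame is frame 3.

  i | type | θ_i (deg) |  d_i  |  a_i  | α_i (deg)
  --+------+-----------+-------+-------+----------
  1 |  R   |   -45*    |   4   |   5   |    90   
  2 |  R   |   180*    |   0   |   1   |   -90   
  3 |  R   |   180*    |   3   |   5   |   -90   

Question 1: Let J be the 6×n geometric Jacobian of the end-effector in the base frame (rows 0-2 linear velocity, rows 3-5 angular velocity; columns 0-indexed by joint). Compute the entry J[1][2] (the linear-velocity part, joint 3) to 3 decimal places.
-3.536

axis z_2 = (-0.0000,-0.0000,-1.0000); lever o_n−o_2 = (3.5355,-3.5355,-3.0000)
cross product → J_v[:, 2] = (-3.5355,-3.5355,0.0000)
J_ω[:, 2] = z_2
entry J[1][2] = -3.5355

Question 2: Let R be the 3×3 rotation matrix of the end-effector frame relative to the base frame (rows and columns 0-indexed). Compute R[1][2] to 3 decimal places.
-0.707

End-effector z-axis (col 2 of R) = (-0.7071,-0.7071,0.0000)
R[1][2] = -0.7071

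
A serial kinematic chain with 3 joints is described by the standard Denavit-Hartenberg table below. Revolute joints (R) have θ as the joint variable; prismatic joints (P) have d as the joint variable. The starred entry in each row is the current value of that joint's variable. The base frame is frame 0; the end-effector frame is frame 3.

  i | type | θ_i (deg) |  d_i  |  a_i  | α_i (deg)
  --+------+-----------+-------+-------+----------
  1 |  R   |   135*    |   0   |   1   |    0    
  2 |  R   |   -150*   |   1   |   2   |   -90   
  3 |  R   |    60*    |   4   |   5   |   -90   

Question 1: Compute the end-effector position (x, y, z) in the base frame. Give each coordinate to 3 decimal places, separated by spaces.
4.675 3.406 -3.330

after link 1: o_1 = (-0.7071, 0.7071, 0.0000)
after link 2: o_2 = (1.2247, 0.1895, 1.0000)
after link 3: o_3 = (4.6748, 3.4061, -3.3301)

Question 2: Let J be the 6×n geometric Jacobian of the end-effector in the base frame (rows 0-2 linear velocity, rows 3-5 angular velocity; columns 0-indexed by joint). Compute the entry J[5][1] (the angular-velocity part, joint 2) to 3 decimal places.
1.000

axis z_1 = (0.0000,0.0000,1.0000); lever o_n−o_1 = (5.3819,2.6990,-3.3301)
cross product → J_v[:, 1] = (-2.6990,5.3819,0.0000)
J_ω[:, 1] = z_1
entry J[5][1] = 1.0000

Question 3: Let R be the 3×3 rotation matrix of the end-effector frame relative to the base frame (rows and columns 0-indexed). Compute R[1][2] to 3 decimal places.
0.224

End-effector z-axis (col 2 of R) = (-0.8365,0.2241,-0.5000)
R[1][2] = 0.2241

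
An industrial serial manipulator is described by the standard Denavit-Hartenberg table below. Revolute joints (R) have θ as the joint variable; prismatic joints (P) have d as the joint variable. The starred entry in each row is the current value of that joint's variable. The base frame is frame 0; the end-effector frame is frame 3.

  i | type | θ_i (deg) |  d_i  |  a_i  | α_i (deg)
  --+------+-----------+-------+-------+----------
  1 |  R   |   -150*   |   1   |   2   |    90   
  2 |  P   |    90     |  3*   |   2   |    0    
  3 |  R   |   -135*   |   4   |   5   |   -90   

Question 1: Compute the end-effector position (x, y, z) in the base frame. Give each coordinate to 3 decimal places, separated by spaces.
after link 1: o_1 = (-1.7321, -1.0000, 1.0000)
after link 2: o_2 = (-3.2321, 1.5981, 3.0000)
after link 3: o_3 = (-8.2939, 3.2944, -0.5355)

-8.294 3.294 -0.536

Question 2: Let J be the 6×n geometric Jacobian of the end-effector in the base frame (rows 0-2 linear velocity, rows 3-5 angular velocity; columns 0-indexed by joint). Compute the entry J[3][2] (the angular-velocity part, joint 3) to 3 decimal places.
axis z_2 = (-0.5000,0.8660,0.0000); lever o_n−o_2 = (-5.0619,1.6963,-3.5355)
cross product → J_v[:, 2] = (-3.0619,-1.7678,3.5355)
J_ω[:, 2] = z_2
entry J[3][2] = -0.5000

-0.500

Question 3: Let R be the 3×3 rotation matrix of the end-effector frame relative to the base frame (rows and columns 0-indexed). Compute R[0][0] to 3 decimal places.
-0.612

End-effector x-axis (col 0 of R) = (-0.6124,-0.3536,-0.7071)
R[0][0] = -0.6124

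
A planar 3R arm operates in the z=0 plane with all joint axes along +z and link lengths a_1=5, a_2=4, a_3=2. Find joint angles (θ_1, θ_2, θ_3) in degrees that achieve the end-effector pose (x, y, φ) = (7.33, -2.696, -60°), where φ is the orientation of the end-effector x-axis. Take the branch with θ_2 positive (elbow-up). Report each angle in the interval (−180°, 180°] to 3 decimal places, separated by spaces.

-47.320 90.003 -102.683

wrist centre = target − a_3·(cos φ, sin φ) = (6.3300, -0.9639)
cos θ_2 = (40.9981−5²−4²)/(2·5·4) = -0.0000; θ_2 = 90.0027° (elbow-up)
β = atan2(-0.9639,6.3300) = -8.6586°; ψ = atan2(4.0000,4.9998) = 38.6609°
θ_1 = β − ψ = -47.3195°
θ_3 = φ − θ_1 − θ_2 = -102.6832° (wrapped to (-180°,180°])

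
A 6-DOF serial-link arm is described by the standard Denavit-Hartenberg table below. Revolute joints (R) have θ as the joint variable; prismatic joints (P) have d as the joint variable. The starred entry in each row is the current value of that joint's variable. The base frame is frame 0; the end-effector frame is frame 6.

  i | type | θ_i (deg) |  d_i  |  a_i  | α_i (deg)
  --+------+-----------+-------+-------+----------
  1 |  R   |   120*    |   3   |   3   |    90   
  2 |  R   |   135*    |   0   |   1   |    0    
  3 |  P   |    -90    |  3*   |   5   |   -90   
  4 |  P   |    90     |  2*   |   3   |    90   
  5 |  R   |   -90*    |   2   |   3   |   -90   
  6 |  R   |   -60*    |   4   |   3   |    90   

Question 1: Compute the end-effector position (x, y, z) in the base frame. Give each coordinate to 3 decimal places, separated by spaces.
-8.888 7.394 8.726

after link 1: o_1 = (-1.5000, 2.5981, 3.0000)
after link 2: o_2 = (-1.1464, 1.9857, 3.7071)
after link 3: o_3 = (-0.3161, 6.5476, 7.2426)
after link 4: o_4 = (-2.2071, 3.8228, 8.6569)
after link 5: o_5 = (-3.9749, 6.8847, 7.9497)
after link 6: o_6 = (-8.8879, 7.3942, 8.7262)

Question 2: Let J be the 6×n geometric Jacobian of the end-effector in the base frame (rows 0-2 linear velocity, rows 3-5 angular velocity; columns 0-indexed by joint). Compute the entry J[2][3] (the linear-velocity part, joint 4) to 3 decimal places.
0.707

prismatic axis z_3 = (0.3536,-0.6124,0.7071)
J_v[:, 3] = z_3; J_ω[:, 3] = (0,0,0)
entry J[2][3] = 0.7071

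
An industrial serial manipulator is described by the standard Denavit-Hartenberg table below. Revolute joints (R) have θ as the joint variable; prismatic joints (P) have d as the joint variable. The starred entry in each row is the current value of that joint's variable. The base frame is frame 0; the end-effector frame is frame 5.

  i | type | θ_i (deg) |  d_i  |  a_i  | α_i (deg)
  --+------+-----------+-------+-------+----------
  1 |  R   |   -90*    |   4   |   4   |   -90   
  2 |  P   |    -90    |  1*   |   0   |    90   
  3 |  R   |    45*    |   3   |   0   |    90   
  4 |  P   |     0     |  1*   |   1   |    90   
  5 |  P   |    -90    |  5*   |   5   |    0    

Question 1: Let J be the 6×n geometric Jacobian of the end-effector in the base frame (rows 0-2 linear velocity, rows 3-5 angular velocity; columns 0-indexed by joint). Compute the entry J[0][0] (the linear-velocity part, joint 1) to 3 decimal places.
6.000

axis z_0 = ẑ; lever o_n−o_0 = (4.5355,-6.0000,1.8787)
cross product → J_v[:, 0] = (6.0000,4.5355,-0.0000)
J_ω[:, 0] = z_0
entry J[0][0] = 6.0000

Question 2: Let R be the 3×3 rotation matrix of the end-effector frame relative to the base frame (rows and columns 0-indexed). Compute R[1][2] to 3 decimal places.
-1.000

End-effector z-axis (col 2 of R) = (-0.0000,-1.0000,0.0000)
R[1][2] = -1.0000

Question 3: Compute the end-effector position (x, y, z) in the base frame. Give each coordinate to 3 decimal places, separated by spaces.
4.536 -6.000 1.879

after link 1: o_1 = (0.0000, -4.0000, 4.0000)
after link 2: o_2 = (1.0000, -4.0000, 4.0000)
after link 3: o_3 = (1.0000, -1.0000, 4.0000)
after link 4: o_4 = (1.0000, -1.0000, 5.4142)
after link 5: o_5 = (4.5355, -6.0000, 1.8787)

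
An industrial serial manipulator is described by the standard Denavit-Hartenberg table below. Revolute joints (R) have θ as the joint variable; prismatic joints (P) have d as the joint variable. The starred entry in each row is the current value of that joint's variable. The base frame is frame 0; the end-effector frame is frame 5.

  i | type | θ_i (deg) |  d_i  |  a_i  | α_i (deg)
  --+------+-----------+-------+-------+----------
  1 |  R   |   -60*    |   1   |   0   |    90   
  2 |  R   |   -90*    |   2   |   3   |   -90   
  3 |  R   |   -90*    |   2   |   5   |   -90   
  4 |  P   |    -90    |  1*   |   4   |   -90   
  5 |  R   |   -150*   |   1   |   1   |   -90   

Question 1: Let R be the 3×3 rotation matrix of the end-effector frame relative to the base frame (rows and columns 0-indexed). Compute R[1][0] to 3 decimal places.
End-effector x-axis (col 0 of R) = (-0.4330,0.7500,-0.5000)
R[1][0] = 0.7500

0.750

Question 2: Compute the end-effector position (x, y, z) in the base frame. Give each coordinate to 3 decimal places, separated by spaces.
after link 1: o_1 = (0.0000, 0.0000, 1.0000)
after link 2: o_2 = (-1.7321, -1.0000, -2.0000)
after link 3: o_3 = (-5.0622, -5.2321, -2.0000)
after link 4: o_4 = (-3.0622, -8.6962, -3.0000)
after link 5: o_5 = (-4.3612, -8.4462, -3.5000)

-4.361 -8.446 -3.500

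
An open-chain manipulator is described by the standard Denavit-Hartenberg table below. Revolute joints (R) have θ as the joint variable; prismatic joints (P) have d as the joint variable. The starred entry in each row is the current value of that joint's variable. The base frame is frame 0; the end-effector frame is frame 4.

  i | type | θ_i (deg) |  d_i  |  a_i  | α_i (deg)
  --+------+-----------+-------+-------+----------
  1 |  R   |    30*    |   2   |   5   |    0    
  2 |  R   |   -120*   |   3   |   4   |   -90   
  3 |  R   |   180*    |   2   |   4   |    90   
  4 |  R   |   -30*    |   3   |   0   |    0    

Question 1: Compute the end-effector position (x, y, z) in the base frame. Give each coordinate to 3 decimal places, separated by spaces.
after link 1: o_1 = (4.3301, 2.5000, 2.0000)
after link 2: o_2 = (4.3301, -1.5000, 5.0000)
after link 3: o_3 = (6.3301, 2.5000, 5.0000)
after link 4: o_4 = (6.3301, 2.5000, 2.0000)

6.330 2.500 2.000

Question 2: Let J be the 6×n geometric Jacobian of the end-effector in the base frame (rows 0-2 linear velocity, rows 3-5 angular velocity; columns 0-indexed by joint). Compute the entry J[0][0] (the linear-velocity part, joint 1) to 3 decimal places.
-2.500

axis z_0 = ẑ; lever o_n−o_0 = (6.3301,2.5000,2.0000)
cross product → J_v[:, 0] = (-2.5000,6.3301,0.0000)
J_ω[:, 0] = z_0
entry J[0][0] = -2.5000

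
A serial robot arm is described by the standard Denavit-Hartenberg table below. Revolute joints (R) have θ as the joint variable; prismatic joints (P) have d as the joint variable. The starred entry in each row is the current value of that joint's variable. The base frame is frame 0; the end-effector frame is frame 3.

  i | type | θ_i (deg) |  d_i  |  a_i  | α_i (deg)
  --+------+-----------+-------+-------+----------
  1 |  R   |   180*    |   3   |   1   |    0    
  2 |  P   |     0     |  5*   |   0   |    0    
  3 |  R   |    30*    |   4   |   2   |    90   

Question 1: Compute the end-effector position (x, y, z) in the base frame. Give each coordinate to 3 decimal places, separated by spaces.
after link 1: o_1 = (-1.0000, 0.0000, 3.0000)
after link 2: o_2 = (-1.0000, 0.0000, 8.0000)
after link 3: o_3 = (-2.7321, -1.0000, 12.0000)

-2.732 -1.000 12.000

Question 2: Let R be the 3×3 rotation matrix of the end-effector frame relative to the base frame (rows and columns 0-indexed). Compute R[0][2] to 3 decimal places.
-0.500

End-effector z-axis (col 2 of R) = (-0.5000,0.8660,0.0000)
R[0][2] = -0.5000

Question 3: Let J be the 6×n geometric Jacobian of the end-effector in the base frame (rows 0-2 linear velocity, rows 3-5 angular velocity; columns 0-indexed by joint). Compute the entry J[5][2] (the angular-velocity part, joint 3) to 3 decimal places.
axis z_2 = (0.0000,0.0000,1.0000); lever o_n−o_2 = (-1.7321,-1.0000,4.0000)
cross product → J_v[:, 2] = (1.0000,-1.7321,0.0000)
J_ω[:, 2] = z_2
entry J[5][2] = 1.0000

1.000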